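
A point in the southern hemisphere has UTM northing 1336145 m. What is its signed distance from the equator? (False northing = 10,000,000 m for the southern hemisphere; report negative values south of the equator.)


For southern: actual = 1336145 - 10000000 = -8663855 m

-8663855 m


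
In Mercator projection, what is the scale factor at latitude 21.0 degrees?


SF = 1 / cos(21.0) = 1 / 0.93358 = 1.071

1.071


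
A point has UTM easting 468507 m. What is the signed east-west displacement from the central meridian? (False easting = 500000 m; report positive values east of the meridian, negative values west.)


displacement = 468507 - 500000 = -31493 m

-31493 m


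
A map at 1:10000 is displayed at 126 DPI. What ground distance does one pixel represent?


pixel_cm = 2.54 / 126 ≈ 0.020159 cm
ground = pixel_cm * 10000 / 100 = 2.54 * 10000 / (126 * 100) = 25400 / 12600 ≈ 2.02 m

2.02 m


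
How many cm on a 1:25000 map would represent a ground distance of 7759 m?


map_cm = 7759 * 100 / 25000 = 31.036 cm ≈ 31.04 cm

31.04 cm


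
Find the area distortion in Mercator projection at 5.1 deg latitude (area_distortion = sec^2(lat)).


area_distortion = 1/cos^2(5.1) = 1.008

1.008


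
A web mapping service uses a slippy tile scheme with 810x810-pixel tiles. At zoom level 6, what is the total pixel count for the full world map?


tiles per axis = 2^6 = 64
total tiles = 64^2 = 4096
pixels per axis = 64 * 810 = 51840
total pixels = 51840^2 = 2687385600

2687385600 pixels


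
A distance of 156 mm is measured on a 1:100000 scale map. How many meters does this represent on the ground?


ground = 156 mm * 100000 / 1000 = 15600.0 m

15600.0 m


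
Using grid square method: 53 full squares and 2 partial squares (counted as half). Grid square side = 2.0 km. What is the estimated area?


effective squares = 53 + 2 * 0.5 = 54.0
area = 54.0 * 4.0 = 216.0 km^2

216.0 km^2


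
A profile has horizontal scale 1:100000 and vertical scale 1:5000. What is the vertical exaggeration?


VE = horizontal_scale / vertical_scale = 100000 / 5000 = 20.0

20.0x


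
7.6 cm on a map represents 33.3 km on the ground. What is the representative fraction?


ground = 33.3 km = 3330000 cm; RF denominator = ground / map = 3330000 / 7.6 ≈ 438158; RF = 1:438158

1:438158


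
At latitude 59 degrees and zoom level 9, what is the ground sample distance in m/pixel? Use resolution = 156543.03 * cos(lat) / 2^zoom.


res = 156543.03 * cos(59) / 2^9 = 156543.03 * 0.51503807 / 512 = 157.47 m/pixel

157.47 m/pixel


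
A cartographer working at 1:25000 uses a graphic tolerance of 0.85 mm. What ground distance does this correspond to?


ground = 0.85 mm * 25000 / 1000 = 21.25 m

21.25 m


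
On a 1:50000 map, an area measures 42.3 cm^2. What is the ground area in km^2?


ground_area = 42.3 * (50000/100)^2 = 10575000.0 m^2 = 10.575 km^2

10.575 km^2


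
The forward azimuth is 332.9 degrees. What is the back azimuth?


back azimuth = (332.9 + 180) mod 360 = 152.9 degrees

152.9 degrees


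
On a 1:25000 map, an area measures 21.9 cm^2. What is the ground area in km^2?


ground_area = 21.9 * (25000/100)^2 = 1368750.0 m^2 = 1.36875 km^2 ≈ 1.369 km^2

1.369 km^2


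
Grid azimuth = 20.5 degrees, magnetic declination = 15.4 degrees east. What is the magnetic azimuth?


magnetic azimuth = grid azimuth - declination (east +ve)
mag_az = 20.5 - 15.4 = 5.1 degrees

5.1 degrees


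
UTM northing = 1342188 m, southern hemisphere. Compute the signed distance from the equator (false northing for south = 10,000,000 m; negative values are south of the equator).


For southern: actual = 1342188 - 10000000 = -8657812 m

-8657812 m


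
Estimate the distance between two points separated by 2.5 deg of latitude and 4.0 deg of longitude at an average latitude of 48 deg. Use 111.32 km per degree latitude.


dlat_km = 2.5 * 111.32 = 278.3
dlon_km = 4.0 * 111.32 * cos(48) ≈ 297.95
dist = sqrt(278.3^2 + 297.95^2) ≈ 407.7 km

407.7 km


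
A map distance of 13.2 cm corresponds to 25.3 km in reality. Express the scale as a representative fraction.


ground = 25.3 km = 2530000 cm; RF denominator = ground / map = 2530000 / 13.2 ≈ 191667; RF = 1:191667

1:191667


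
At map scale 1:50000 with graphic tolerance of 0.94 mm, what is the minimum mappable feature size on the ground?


ground = 0.94 mm * 50000 / 1000 = 47.0 m

47.0 m


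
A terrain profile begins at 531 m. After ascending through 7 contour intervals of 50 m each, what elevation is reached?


elevation = 531 + 7 * 50 = 881 m

881 m


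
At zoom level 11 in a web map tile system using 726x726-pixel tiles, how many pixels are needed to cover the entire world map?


tiles per axis = 2^11 = 2048
total tiles = 2048^2 = 4194304
pixels per axis = 2048 * 726 = 1486848
total pixels = 1486848^2 = 2210716975104

2210716975104 pixels


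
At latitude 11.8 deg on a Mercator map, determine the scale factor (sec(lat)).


SF = 1 / cos(11.8) = 1 / 0.978867 = 1.022

1.022


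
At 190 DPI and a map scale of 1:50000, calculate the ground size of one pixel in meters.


pixel_cm = 2.54 / 190 ≈ 0.013368 cm
ground = pixel_cm * 50000 / 100 = 2.54 * 50000 / (190 * 100) = 127000 / 19000 ≈ 6.68 m

6.68 m


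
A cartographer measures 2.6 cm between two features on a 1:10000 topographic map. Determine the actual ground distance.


ground = 2.6 cm * 10000 / 100 = 260.0 m

260.0 m


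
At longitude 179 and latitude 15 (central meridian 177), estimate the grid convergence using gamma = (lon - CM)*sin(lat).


gamma = (179 - 177) * sin(15) = 2 * 0.258819 = 0.518 degrees

0.518 degrees


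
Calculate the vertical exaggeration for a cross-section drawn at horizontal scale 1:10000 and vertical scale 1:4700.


VE = horizontal_scale / vertical_scale = 10000 / 4700 ≈ 2.1

2.1x


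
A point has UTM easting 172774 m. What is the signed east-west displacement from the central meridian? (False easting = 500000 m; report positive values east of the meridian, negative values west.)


displacement = 172774 - 500000 = -327226 m

-327226 m


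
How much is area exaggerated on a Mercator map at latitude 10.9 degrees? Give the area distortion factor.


area_distortion = 1/cos^2(10.9) = 1.037

1.037


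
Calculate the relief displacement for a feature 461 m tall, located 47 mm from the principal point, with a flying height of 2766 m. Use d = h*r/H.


d = h * r / H = 461 * 47 / 2766 = 7.83 mm

7.83 mm


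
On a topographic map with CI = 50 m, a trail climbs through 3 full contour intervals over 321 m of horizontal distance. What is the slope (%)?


elevation change = 3 * 50 = 150 m
slope = 150 / 321 * 100 = 46.7%

46.7%


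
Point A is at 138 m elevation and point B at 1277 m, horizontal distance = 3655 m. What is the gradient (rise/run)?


gradient = (1277 - 138) / 3655 = 1139 / 3655 = 0.3116

0.3116


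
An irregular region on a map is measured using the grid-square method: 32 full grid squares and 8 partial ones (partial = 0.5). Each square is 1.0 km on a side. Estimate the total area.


effective squares = 32 + 8 * 0.5 = 36.0
area = 36.0 * 1.0 = 36.0 km^2

36.0 km^2


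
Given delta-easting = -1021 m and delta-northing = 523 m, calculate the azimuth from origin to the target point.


az = atan2(-1021, 523) = -62.9 deg
adjusted to 0-360: 297.1 degrees

297.1 degrees


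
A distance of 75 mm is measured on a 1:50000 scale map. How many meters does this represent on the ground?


ground = 75 mm * 50000 / 1000 = 3750.0 m

3750.0 m


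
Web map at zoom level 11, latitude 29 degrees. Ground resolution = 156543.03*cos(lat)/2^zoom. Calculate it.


res = 156543.03 * cos(29) / 2^11 = 156543.03 * 0.87461971 / 2048 = 66.85 m/pixel

66.85 m/pixel


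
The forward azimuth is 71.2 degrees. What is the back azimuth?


back azimuth = (71.2 + 180) mod 360 = 251.2 degrees

251.2 degrees


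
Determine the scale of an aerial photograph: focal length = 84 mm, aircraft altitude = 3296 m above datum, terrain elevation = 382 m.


scale = f / (H - h) = 84 mm / 2914 m = 84 / 2914000 = 1:34690

1:34690


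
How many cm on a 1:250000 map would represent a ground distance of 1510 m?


map_cm = 1510 * 100 / 250000 = 0.604 cm ≈ 0.6 cm

0.6 cm


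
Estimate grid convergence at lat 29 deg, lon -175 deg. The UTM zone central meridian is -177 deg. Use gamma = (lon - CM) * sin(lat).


gamma = (-175 - -177) * sin(29) = 2 * 0.48481 = 0.97 degrees

0.97 degrees


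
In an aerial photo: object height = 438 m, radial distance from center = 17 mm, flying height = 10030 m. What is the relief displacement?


d = h * r / H = 438 * 17 / 10030 = 0.74 mm

0.74 mm


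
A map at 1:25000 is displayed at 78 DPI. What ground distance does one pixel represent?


pixel_cm = 2.54 / 78 ≈ 0.032564 cm
ground = pixel_cm * 25000 / 100 = 2.54 * 25000 / (78 * 100) = 63500 / 7800 ≈ 8.14 m

8.14 m


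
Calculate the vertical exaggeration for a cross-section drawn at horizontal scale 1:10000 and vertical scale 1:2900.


VE = horizontal_scale / vertical_scale = 10000 / 2900 ≈ 3.4

3.4x


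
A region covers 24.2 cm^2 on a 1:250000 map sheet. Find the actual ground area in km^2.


ground_area = 24.2 * (250000/100)^2 = 151250000.0 m^2 = 151.25 km^2

151.25 km^2


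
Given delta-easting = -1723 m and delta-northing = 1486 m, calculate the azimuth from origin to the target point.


az = atan2(-1723, 1486) = -49.2 deg
adjusted to 0-360: 310.8 degrees

310.8 degrees


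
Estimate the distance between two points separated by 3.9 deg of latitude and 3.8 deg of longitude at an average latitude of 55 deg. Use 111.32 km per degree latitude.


dlat_km = 3.9 * 111.32 = 434.148
dlon_km = 3.8 * 111.32 * cos(55) ≈ 242.632
dist = sqrt(434.148^2 + 242.632^2) ≈ 497.3 km

497.3 km


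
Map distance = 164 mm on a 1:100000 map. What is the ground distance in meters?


ground = 164 mm * 100000 / 1000 = 16400.0 m

16400.0 m


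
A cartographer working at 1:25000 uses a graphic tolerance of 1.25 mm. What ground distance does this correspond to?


ground = 1.25 mm * 25000 / 1000 = 31.25 m

31.25 m


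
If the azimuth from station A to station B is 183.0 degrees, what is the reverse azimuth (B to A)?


back azimuth = (183.0 + 180) mod 360 = 3.0 degrees

3.0 degrees


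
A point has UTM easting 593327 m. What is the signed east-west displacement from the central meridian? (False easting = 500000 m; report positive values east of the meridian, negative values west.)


displacement = 593327 - 500000 = 93327 m

93327 m


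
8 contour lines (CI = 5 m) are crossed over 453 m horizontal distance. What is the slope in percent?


elevation change = 8 * 5 = 40 m
slope = 40 / 453 * 100 = 8.8%

8.8%


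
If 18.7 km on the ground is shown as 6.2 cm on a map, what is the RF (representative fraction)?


ground = 18.7 km = 1870000 cm; RF denominator = ground / map = 1870000 / 6.2 ≈ 301613; RF = 1:301613

1:301613


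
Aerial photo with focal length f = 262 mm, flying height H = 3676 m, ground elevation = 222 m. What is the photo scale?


scale = f / (H - h) = 262 mm / 3454 m = 262 / 3454000 = 1:13183

1:13183


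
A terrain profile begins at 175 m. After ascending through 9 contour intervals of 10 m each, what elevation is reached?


elevation = 175 + 9 * 10 = 265 m

265 m


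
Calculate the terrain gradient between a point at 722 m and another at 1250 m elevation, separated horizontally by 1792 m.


gradient = (1250 - 722) / 1792 = 528 / 1792 = 0.2946

0.2946


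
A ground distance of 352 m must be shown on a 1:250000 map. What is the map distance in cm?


map_cm = 352 * 100 / 250000 = 0.1408 cm ≈ 0.14 cm

0.14 cm


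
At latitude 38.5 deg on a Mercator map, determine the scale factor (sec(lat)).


SF = 1 / cos(38.5) = 1 / 0.782608 = 1.278

1.278


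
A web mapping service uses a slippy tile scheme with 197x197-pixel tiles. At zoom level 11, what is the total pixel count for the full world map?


tiles per axis = 2^11 = 2048
total tiles = 2048^2 = 4194304
pixels per axis = 2048 * 197 = 403456
total pixels = 403456^2 = 162776743936

162776743936 pixels


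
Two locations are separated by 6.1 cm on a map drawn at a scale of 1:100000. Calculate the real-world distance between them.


ground = 6.1 cm * 100000 / 100 = 6100.0 m = 6.1 km

6.1 km


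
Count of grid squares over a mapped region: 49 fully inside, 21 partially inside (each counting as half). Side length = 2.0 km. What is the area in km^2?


effective squares = 49 + 21 * 0.5 = 59.5
area = 59.5 * 4.0 = 238.0 km^2

238.0 km^2


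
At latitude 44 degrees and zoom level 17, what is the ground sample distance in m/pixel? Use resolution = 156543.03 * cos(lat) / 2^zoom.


res = 156543.03 * cos(44) / 2^17 = 156543.03 * 0.7193398 / 131072 = 0.86 m/pixel

0.86 m/pixel


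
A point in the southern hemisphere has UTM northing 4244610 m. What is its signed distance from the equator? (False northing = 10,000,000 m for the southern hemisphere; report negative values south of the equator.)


For southern: actual = 4244610 - 10000000 = -5755390 m

-5755390 m


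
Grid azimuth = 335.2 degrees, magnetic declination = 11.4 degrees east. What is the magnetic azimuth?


magnetic azimuth = grid azimuth - declination (east +ve)
mag_az = 335.2 - 11.4 = 323.8 degrees

323.8 degrees


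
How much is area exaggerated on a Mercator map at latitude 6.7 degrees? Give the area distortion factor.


area_distortion = 1/cos^2(6.7) = 1.014

1.014


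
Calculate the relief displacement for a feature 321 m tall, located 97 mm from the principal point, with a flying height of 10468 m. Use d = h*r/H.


d = h * r / H = 321 * 97 / 10468 = 2.97 mm

2.97 mm


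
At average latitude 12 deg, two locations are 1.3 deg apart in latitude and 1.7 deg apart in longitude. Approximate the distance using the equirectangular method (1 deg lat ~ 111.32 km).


dlat_km = 1.3 * 111.32 = 144.716
dlon_km = 1.7 * 111.32 * cos(12) ≈ 185.109
dist = sqrt(144.716^2 + 185.109^2) ≈ 235.0 km

235.0 km


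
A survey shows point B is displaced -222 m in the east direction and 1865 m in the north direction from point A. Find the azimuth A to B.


az = atan2(-222, 1865) = -6.8 deg
adjusted to 0-360: 353.2 degrees

353.2 degrees


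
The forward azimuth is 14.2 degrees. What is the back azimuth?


back azimuth = (14.2 + 180) mod 360 = 194.2 degrees

194.2 degrees


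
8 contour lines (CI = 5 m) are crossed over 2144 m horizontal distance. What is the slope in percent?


elevation change = 8 * 5 = 40 m
slope = 40 / 2144 * 100 = 1.9%

1.9%


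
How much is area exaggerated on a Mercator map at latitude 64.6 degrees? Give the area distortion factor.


area_distortion = 1/cos^2(64.6) = 5.435

5.435


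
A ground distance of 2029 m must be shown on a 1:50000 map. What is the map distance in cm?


map_cm = 2029 * 100 / 50000 = 4.058 cm ≈ 4.06 cm

4.06 cm


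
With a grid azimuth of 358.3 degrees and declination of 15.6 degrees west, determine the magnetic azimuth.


magnetic azimuth = grid azimuth - declination (east +ve)
mag_az = 358.3 - -15.6 = 13.9 degrees

13.9 degrees


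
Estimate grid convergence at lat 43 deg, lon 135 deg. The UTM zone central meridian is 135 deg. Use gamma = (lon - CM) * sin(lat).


gamma = (135 - 135) * sin(43) = 0 * 0.681998 = 0.0 degrees

0.0 degrees


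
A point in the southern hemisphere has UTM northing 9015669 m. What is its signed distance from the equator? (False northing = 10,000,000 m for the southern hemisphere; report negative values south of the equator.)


For southern: actual = 9015669 - 10000000 = -984331 m

-984331 m


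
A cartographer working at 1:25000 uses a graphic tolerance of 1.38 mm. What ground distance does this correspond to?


ground = 1.38 mm * 25000 / 1000 = 34.5 m

34.5 m


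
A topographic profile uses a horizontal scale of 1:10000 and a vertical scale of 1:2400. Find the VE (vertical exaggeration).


VE = horizontal_scale / vertical_scale = 10000 / 2400 ≈ 4.2

4.2x


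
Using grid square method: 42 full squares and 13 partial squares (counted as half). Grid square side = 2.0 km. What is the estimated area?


effective squares = 42 + 13 * 0.5 = 48.5
area = 48.5 * 4.0 = 194.0 km^2

194.0 km^2


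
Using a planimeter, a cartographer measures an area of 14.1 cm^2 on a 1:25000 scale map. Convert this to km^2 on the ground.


ground_area = 14.1 * (25000/100)^2 = 881250.0 m^2 = 0.88125 km^2 ≈ 0.881 km^2

0.881 km^2


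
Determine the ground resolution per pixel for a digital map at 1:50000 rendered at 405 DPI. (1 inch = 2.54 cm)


pixel_cm = 2.54 / 405 ≈ 0.006272 cm
ground = pixel_cm * 50000 / 100 = 2.54 * 50000 / (405 * 100) = 127000 / 40500 ≈ 3.14 m

3.14 m


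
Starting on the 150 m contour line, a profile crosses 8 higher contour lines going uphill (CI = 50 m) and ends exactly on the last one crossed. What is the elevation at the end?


elevation = 150 + 8 * 50 = 550 m

550 m


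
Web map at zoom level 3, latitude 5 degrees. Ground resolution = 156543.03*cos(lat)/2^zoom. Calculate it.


res = 156543.03 * cos(5) / 2^3 = 156543.03 * 0.9961947 / 8 = 19493.42 m/pixel

19493.42 m/pixel


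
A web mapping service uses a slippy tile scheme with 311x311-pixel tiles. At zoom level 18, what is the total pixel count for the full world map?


tiles per axis = 2^18 = 262144
total tiles = 262144^2 = 68719476736
pixels per axis = 262144 * 311 = 81526784
total pixels = 81526784^2 = 6646616509382656

6646616509382656 pixels


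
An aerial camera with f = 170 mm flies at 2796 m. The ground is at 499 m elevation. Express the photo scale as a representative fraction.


scale = f / (H - h) = 170 mm / 2297 m = 170 / 2297000 = 1:13512

1:13512


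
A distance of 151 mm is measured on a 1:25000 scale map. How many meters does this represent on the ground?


ground = 151 mm * 25000 / 1000 = 3775.0 m

3775.0 m


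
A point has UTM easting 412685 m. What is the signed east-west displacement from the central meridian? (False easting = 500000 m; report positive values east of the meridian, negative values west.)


displacement = 412685 - 500000 = -87315 m

-87315 m


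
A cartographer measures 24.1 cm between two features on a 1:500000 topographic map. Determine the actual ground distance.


ground = 24.1 cm * 500000 / 100 = 120500.0 m = 120.5 km

120.5 km


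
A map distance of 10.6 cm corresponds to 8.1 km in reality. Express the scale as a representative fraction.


ground = 8.1 km = 810000 cm; RF denominator = ground / map = 810000 / 10.6 ≈ 76415; RF = 1:76415

1:76415


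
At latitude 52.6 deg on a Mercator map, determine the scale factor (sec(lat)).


SF = 1 / cos(52.6) = 1 / 0.607376 = 1.646

1.646


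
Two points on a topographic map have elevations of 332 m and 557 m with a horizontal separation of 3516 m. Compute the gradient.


gradient = (557 - 332) / 3516 = 225 / 3516 = 0.064

0.064


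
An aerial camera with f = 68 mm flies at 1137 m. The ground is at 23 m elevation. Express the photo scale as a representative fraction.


scale = f / (H - h) = 68 mm / 1114 m = 68 / 1114000 = 1:16382

1:16382


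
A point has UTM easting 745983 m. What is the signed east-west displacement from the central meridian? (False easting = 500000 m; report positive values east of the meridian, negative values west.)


displacement = 745983 - 500000 = 245983 m

245983 m


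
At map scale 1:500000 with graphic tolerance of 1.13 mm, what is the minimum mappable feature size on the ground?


ground = 1.13 mm * 500000 / 1000 = 565.0 m

565.0 m


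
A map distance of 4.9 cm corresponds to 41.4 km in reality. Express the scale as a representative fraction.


ground = 41.4 km = 4140000 cm; RF denominator = ground / map = 4140000 / 4.9 ≈ 844898; RF = 1:844898

1:844898


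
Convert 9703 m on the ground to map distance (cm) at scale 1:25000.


map_cm = 9703 * 100 / 25000 = 38.812 cm ≈ 38.81 cm

38.81 cm


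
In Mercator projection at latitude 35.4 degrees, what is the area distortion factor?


area_distortion = 1/cos^2(35.4) = 1.505

1.505


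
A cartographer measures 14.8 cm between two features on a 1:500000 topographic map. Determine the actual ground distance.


ground = 14.8 cm * 500000 / 100 = 74000.0 m = 74.0 km

74.0 km


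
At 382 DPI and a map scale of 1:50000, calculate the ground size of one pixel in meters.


pixel_cm = 2.54 / 382 ≈ 0.006649 cm
ground = pixel_cm * 50000 / 100 = 2.54 * 50000 / (382 * 100) = 127000 / 38200 ≈ 3.32 m

3.32 m


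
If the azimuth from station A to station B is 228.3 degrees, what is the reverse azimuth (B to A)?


back azimuth = (228.3 + 180) mod 360 = 48.3 degrees

48.3 degrees


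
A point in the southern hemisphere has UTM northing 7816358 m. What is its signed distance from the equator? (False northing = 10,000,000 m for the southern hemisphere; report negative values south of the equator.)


For southern: actual = 7816358 - 10000000 = -2183642 m

-2183642 m


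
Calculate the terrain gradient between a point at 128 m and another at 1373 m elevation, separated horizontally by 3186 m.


gradient = (1373 - 128) / 3186 = 1245 / 3186 = 0.3908

0.3908


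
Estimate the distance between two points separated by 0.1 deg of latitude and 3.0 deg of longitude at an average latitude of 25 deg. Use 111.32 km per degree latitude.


dlat_km = 0.1 * 111.32 = 11.132
dlon_km = 3.0 * 111.32 * cos(25) ≈ 302.671
dist = sqrt(11.132^2 + 302.671^2) ≈ 302.9 km

302.9 km


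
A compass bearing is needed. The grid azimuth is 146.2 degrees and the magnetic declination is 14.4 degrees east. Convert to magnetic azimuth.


magnetic azimuth = grid azimuth - declination (east +ve)
mag_az = 146.2 - 14.4 = 131.8 degrees

131.8 degrees


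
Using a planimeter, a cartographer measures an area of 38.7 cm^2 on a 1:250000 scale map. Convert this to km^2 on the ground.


ground_area = 38.7 * (250000/100)^2 = 241875000.0 m^2 = 241.875 km^2

241.875 km^2


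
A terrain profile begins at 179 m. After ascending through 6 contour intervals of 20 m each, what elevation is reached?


elevation = 179 + 6 * 20 = 299 m

299 m


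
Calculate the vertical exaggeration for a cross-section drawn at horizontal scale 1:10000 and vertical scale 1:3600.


VE = horizontal_scale / vertical_scale = 10000 / 3600 ≈ 2.8

2.8x


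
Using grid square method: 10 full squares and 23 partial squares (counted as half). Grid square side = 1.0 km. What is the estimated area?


effective squares = 10 + 23 * 0.5 = 21.5
area = 21.5 * 1.0 = 21.5 km^2

21.5 km^2


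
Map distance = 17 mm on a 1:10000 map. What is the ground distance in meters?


ground = 17 mm * 10000 / 1000 = 170.0 m

170.0 m


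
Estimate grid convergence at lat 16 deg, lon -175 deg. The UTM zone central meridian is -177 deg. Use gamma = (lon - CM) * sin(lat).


gamma = (-175 - -177) * sin(16) = 2 * 0.275637 = 0.551 degrees

0.551 degrees


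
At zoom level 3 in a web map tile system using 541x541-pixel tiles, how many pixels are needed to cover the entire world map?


tiles per axis = 2^3 = 8
total tiles = 8^2 = 64
pixels per axis = 8 * 541 = 4328
total pixels = 4328^2 = 18731584

18731584 pixels


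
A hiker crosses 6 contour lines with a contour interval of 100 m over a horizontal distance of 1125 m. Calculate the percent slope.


elevation change = 6 * 100 = 600 m
slope = 600 / 1125 * 100 = 53.3%

53.3%


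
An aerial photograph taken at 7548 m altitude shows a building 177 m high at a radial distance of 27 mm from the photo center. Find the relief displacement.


d = h * r / H = 177 * 27 / 7548 = 0.63 mm

0.63 mm


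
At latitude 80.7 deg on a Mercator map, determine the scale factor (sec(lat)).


SF = 1 / cos(80.7) = 1 / 0.161604 = 6.188

6.188


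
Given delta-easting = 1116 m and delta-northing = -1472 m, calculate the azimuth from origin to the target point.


az = atan2(1116, -1472) = 142.8 deg
adjusted to 0-360: 142.8 degrees

142.8 degrees


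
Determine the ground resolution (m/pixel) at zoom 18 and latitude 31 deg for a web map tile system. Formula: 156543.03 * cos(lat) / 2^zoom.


res = 156543.03 * cos(31) / 2^18 = 156543.03 * 0.8571673 / 262144 = 0.51 m/pixel

0.51 m/pixel


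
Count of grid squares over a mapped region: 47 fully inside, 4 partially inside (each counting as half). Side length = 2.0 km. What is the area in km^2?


effective squares = 47 + 4 * 0.5 = 49.0
area = 49.0 * 4.0 = 196.0 km^2

196.0 km^2


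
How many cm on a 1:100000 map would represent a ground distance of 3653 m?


map_cm = 3653 * 100 / 100000 = 3.653 cm ≈ 3.65 cm

3.65 cm


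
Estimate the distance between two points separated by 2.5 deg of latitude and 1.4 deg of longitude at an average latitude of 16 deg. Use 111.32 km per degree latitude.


dlat_km = 2.5 * 111.32 = 278.3
dlon_km = 1.4 * 111.32 * cos(16) ≈ 149.811
dist = sqrt(278.3^2 + 149.811^2) ≈ 316.1 km

316.1 km


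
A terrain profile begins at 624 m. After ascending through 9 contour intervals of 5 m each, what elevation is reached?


elevation = 624 + 9 * 5 = 669 m

669 m


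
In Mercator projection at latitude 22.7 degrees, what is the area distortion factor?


area_distortion = 1/cos^2(22.7) = 1.175

1.175


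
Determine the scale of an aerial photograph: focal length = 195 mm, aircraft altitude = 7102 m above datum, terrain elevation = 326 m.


scale = f / (H - h) = 195 mm / 6776 m = 195 / 6776000 = 1:34749

1:34749


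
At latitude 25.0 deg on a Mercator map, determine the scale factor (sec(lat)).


SF = 1 / cos(25.0) = 1 / 0.906308 = 1.103

1.103


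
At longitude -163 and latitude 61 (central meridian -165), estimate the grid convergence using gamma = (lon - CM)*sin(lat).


gamma = (-163 - -165) * sin(61) = 2 * 0.87462 = 1.749 degrees

1.749 degrees


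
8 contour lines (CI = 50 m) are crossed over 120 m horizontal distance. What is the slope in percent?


elevation change = 8 * 50 = 400 m
slope = 400 / 120 * 100 = 333.3%

333.3%


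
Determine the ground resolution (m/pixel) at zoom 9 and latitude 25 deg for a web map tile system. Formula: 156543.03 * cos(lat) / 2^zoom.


res = 156543.03 * cos(25) / 2^9 = 156543.03 * 0.90630779 / 512 = 277.1 m/pixel

277.1 m/pixel


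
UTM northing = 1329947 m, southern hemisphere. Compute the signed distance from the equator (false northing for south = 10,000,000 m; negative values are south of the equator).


For southern: actual = 1329947 - 10000000 = -8670053 m

-8670053 m


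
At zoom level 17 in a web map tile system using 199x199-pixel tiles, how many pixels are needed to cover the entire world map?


tiles per axis = 2^17 = 131072
total tiles = 131072^2 = 17179869184
pixels per axis = 131072 * 199 = 26083328
total pixels = 26083328^2 = 680339999555584

680339999555584 pixels


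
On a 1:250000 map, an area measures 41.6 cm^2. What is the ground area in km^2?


ground_area = 41.6 * (250000/100)^2 = 260000000.0 m^2 = 260.0 km^2

260.0 km^2


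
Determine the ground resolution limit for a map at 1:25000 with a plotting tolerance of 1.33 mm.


ground = 1.33 mm * 25000 / 1000 = 33.25 m

33.25 m


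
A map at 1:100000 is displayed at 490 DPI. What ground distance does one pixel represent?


pixel_cm = 2.54 / 490 ≈ 0.005184 cm
ground = pixel_cm * 100000 / 100 = 2.54 * 100000 / (490 * 100) = 254000 / 49000 ≈ 5.18 m

5.18 m


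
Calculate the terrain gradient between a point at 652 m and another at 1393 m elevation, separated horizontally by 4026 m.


gradient = (1393 - 652) / 4026 = 741 / 4026 = 0.1841

0.1841


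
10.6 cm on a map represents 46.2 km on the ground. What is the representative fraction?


ground = 46.2 km = 4620000 cm; RF denominator = ground / map = 4620000 / 10.6 ≈ 435849; RF = 1:435849

1:435849


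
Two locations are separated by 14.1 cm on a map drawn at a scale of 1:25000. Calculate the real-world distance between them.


ground = 14.1 cm * 25000 / 100 = 3525.0 m = 3.525 km

3.525 km


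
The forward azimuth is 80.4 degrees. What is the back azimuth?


back azimuth = (80.4 + 180) mod 360 = 260.4 degrees

260.4 degrees


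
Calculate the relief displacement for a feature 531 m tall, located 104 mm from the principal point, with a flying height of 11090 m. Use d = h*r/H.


d = h * r / H = 531 * 104 / 11090 = 4.98 mm

4.98 mm


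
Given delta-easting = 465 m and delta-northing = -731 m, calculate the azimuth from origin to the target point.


az = atan2(465, -731) = 147.5 deg
adjusted to 0-360: 147.5 degrees

147.5 degrees


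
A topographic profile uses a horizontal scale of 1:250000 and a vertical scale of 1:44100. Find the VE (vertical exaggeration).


VE = horizontal_scale / vertical_scale = 250000 / 44100 ≈ 5.7

5.7x


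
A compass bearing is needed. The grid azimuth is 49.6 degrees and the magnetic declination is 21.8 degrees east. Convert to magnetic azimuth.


magnetic azimuth = grid azimuth - declination (east +ve)
mag_az = 49.6 - 21.8 = 27.8 degrees

27.8 degrees


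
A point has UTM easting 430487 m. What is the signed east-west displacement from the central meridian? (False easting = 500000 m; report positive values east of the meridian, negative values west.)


displacement = 430487 - 500000 = -69513 m

-69513 m


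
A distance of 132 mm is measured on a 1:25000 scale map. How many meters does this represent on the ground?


ground = 132 mm * 25000 / 1000 = 3300.0 m

3300.0 m


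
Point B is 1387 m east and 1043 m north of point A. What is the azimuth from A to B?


az = atan2(1387, 1043) = 53.1 deg
adjusted to 0-360: 53.1 degrees

53.1 degrees


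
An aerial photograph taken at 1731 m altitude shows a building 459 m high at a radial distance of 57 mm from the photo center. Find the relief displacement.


d = h * r / H = 459 * 57 / 1731 = 15.11 mm

15.11 mm


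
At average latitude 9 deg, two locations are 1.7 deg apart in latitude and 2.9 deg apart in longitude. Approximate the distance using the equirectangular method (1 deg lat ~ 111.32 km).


dlat_km = 1.7 * 111.32 = 189.244
dlon_km = 2.9 * 111.32 * cos(9) ≈ 318.853
dist = sqrt(189.244^2 + 318.853^2) ≈ 370.8 km

370.8 km


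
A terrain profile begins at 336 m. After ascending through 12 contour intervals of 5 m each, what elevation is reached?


elevation = 336 + 12 * 5 = 396 m

396 m


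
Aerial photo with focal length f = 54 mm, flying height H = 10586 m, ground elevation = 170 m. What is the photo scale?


scale = f / (H - h) = 54 mm / 10416 m = 54 / 10416000 = 1:192889

1:192889


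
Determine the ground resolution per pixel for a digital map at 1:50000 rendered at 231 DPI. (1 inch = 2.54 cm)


pixel_cm = 2.54 / 231 ≈ 0.010996 cm
ground = pixel_cm * 50000 / 100 = 2.54 * 50000 / (231 * 100) = 127000 / 23100 ≈ 5.5 m

5.5 m


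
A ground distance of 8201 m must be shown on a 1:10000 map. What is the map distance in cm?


map_cm = 8201 * 100 / 10000 = 82.01 cm

82.01 cm


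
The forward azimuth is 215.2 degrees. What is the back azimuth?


back azimuth = (215.2 + 180) mod 360 = 35.2 degrees

35.2 degrees


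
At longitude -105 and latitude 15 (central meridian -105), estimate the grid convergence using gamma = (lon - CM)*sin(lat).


gamma = (-105 - -105) * sin(15) = 0 * 0.258819 = 0.0 degrees

0.0 degrees


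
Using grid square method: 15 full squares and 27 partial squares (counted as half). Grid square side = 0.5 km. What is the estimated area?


effective squares = 15 + 27 * 0.5 = 28.5
area = 28.5 * 0.25 = 7.125 km^2

7.125 km^2


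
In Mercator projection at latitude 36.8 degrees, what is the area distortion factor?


area_distortion = 1/cos^2(36.8) = 1.56

1.56


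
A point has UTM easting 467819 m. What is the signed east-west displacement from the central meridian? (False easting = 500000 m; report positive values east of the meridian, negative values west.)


displacement = 467819 - 500000 = -32181 m

-32181 m


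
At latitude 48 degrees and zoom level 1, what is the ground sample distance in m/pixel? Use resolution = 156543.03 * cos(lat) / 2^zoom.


res = 156543.03 * cos(48) / 2^1 = 156543.03 * 0.66913061 / 2 = 52373.87 m/pixel

52373.87 m/pixel


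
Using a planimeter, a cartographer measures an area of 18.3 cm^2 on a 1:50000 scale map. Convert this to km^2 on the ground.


ground_area = 18.3 * (50000/100)^2 = 4575000.0 m^2 = 4.575 km^2

4.575 km^2


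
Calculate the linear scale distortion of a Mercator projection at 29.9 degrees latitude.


SF = 1 / cos(29.9) = 1 / 0.866897 = 1.154

1.154


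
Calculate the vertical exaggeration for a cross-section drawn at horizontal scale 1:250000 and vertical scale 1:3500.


VE = horizontal_scale / vertical_scale = 250000 / 3500 ≈ 71.4

71.4x


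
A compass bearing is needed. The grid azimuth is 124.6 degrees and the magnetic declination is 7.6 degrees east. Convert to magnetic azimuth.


magnetic azimuth = grid azimuth - declination (east +ve)
mag_az = 124.6 - 7.6 = 117.0 degrees

117.0 degrees


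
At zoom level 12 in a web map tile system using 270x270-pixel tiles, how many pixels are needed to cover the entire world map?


tiles per axis = 2^12 = 4096
total tiles = 4096^2 = 16777216
pixels per axis = 4096 * 270 = 1105920
total pixels = 1105920^2 = 1223059046400

1223059046400 pixels


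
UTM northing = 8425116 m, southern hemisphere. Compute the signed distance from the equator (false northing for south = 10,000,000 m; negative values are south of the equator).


For southern: actual = 8425116 - 10000000 = -1574884 m

-1574884 m


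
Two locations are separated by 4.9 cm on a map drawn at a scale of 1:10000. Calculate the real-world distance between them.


ground = 4.9 cm * 10000 / 100 = 490.0 m

490.0 m


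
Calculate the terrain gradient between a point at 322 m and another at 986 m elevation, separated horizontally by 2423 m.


gradient = (986 - 322) / 2423 = 664 / 2423 = 0.274

0.274


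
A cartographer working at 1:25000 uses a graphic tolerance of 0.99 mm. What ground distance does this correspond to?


ground = 0.99 mm * 25000 / 1000 = 24.75 m

24.75 m


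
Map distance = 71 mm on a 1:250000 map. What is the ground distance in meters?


ground = 71 mm * 250000 / 1000 = 17750.0 m

17750.0 m


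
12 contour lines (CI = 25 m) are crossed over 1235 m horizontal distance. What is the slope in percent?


elevation change = 12 * 25 = 300 m
slope = 300 / 1235 * 100 = 24.3%

24.3%


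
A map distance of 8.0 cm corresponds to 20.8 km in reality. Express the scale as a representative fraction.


ground = 20.8 km = 2080000 cm; RF denominator = ground / map = 2080000 / 8.0 = 260000; RF = 1:260000

1:260000


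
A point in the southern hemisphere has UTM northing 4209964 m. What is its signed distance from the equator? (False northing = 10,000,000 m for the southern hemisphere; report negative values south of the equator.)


For southern: actual = 4209964 - 10000000 = -5790036 m

-5790036 m


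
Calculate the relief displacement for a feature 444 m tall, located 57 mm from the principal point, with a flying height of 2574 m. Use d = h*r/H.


d = h * r / H = 444 * 57 / 2574 = 9.83 mm

9.83 mm


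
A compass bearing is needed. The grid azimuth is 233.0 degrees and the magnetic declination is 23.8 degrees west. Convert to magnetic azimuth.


magnetic azimuth = grid azimuth - declination (east +ve)
mag_az = 233.0 - -23.8 = 256.8 degrees

256.8 degrees


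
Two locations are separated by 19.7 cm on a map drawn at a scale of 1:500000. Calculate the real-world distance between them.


ground = 19.7 cm * 500000 / 100 = 98500.0 m = 98.5 km

98.5 km


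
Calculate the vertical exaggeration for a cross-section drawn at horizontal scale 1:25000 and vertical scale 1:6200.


VE = horizontal_scale / vertical_scale = 25000 / 6200 ≈ 4.0

4.0x


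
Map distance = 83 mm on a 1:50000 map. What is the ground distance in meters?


ground = 83 mm * 50000 / 1000 = 4150.0 m

4150.0 m


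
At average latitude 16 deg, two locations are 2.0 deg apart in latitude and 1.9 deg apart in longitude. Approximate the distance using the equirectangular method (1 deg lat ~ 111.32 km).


dlat_km = 2.0 * 111.32 = 222.64
dlon_km = 1.9 * 111.32 * cos(16) ≈ 203.315
dist = sqrt(222.64^2 + 203.315^2) ≈ 301.5 km

301.5 km


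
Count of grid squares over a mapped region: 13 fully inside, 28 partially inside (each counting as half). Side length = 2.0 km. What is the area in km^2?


effective squares = 13 + 28 * 0.5 = 27.0
area = 27.0 * 4.0 = 108.0 km^2

108.0 km^2


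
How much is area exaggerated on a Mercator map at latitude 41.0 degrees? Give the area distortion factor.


area_distortion = 1/cos^2(41.0) = 1.756

1.756


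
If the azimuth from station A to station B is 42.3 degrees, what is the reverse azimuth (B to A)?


back azimuth = (42.3 + 180) mod 360 = 222.3 degrees

222.3 degrees


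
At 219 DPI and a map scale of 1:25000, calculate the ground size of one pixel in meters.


pixel_cm = 2.54 / 219 ≈ 0.011598 cm
ground = pixel_cm * 25000 / 100 = 2.54 * 25000 / (219 * 100) = 63500 / 21900 ≈ 2.9 m

2.9 m


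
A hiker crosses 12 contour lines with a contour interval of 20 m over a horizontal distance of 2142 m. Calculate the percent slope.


elevation change = 12 * 20 = 240 m
slope = 240 / 2142 * 100 = 11.2%

11.2%


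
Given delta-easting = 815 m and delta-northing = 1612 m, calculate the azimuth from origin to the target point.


az = atan2(815, 1612) = 26.8 deg
adjusted to 0-360: 26.8 degrees

26.8 degrees


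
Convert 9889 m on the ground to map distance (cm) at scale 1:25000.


map_cm = 9889 * 100 / 25000 = 39.556 cm ≈ 39.56 cm

39.56 cm


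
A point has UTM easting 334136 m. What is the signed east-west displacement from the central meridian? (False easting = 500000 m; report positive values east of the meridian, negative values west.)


displacement = 334136 - 500000 = -165864 m

-165864 m


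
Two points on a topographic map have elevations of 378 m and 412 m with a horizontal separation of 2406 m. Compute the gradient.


gradient = (412 - 378) / 2406 = 34 / 2406 = 0.0141

0.0141


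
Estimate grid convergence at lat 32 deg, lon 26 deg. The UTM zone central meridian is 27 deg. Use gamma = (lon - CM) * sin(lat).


gamma = (26 - 27) * sin(32) = -1 * 0.529919 = -0.53 degrees

-0.53 degrees


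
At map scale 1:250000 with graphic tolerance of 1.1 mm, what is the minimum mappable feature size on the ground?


ground = 1.1 mm * 250000 / 1000 = 275.0 m

275.0 m


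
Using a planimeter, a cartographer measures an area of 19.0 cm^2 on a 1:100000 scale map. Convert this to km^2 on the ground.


ground_area = 19.0 * (100000/100)^2 = 19000000.0 m^2 = 19.0 km^2

19.0 km^2


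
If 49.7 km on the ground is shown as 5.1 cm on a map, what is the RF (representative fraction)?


ground = 49.7 km = 4970000 cm; RF denominator = ground / map = 4970000 / 5.1 ≈ 974510; RF = 1:974510

1:974510


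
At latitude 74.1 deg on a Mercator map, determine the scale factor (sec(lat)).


SF = 1 / cos(74.1) = 1 / 0.273959 = 3.65

3.65


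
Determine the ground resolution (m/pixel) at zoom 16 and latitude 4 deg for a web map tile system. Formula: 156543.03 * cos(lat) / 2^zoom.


res = 156543.03 * cos(4) / 2^16 = 156543.03 * 0.99756405 / 65536 = 2.38 m/pixel

2.38 m/pixel
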